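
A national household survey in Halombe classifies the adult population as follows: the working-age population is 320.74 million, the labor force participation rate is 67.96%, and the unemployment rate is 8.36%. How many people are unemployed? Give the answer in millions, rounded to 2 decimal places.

About 18.22 million are unemployed.

Labor force = 0.6796 × 320.74 = 217.97 million.
Unemployed = 0.0836 × 217.97 ≈ 18.22 million.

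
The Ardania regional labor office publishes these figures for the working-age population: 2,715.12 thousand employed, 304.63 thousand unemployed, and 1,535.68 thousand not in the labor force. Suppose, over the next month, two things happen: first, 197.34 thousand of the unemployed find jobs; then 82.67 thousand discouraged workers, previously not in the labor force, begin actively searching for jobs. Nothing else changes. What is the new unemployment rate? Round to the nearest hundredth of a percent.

Initially, labor force = 2,715.12 + 304.63 = 3,019.75 thousand, so u = 304.63/3,019.75 = 10.09%.
After the first change, unemployed falls and employed rises by 197.34; labor force unchanged → E = 2,912.46, U = 107.29, labor force = 3,019.75 thousand.
After the second change, unemployed and labor force both rise by 82.67 → E = 2,912.46, U = 189.96, labor force = 3,102.42 thousand.
New unemployment rate = 189.96 / 3,102.42 = 6.12%.

New unemployment rate ≈ 6.12%.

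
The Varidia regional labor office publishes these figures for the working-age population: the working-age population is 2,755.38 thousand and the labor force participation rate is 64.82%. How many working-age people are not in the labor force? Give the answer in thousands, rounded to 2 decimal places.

About 969.34 thousand are not in the labor force.

Share not in the labor force = 1 − 0.6482 = 0.3518.
Not in labor force = 0.3518 × 2,755.38 ≈ 969.34 thousand.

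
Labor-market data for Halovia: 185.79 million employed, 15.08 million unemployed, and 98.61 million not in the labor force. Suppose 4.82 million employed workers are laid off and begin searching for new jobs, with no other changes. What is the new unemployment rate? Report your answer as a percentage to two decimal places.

Initially, labor force = 185.79 + 15.08 = 200.87 million, so u = 15.08/200.87 = 7.51%.
After the change, employed falls and unemployed rises by 4.82; labor force unchanged → E = 180.97, U = 19.90, labor force = 200.87 million.
New unemployment rate = 19.90 / 200.87 = 9.91%.

New unemployment rate ≈ 9.91%.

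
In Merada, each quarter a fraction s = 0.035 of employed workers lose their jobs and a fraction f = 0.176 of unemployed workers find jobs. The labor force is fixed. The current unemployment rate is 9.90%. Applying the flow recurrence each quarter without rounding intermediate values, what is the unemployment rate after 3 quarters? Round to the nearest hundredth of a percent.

With a fixed labor force, u_{t+1} = u_t + s·(1−u_t) − f·u_t = u_t·(1−s−f) + s.
Here 1−s−f = 0.789 and s = 0.035.
u_1 = 0.099000 × 0.789 + 0.035 = 0.113111.
u_2 = 0.113111 × 0.789 + 0.035 = 0.124245.
u_3 = 0.124245 × 0.789 + 0.035 = 0.133029.

Unemployment rate after three quarters ≈ 13.30%.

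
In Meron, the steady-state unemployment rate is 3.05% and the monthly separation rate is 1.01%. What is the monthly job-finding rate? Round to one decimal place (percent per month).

Job-finding rate ≈ 32.1% per month.

From u* = s/(s+f): f = s·(1−u)/u.
f = 1.01 × (1 − 0.0305) / 0.0305 = 0.9792 / 0.0305 ≈ 32.1% per month.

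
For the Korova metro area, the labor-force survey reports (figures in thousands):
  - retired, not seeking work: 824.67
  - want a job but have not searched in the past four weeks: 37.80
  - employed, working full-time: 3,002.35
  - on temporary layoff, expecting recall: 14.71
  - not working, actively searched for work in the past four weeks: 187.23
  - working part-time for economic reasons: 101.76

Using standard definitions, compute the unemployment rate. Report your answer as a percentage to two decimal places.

Employed = 3,002.35 + 101.76 = 3,104.11 thousand (anyone who worked, including part-time for economic reasons, counts as employed).
Unemployed = 14.71 + 187.23 = 201.94 thousand (jobless and actively searching, or on temporary layoff).
Labor force = 3,104.11 + 201.94 = 3,306.05 thousand.
Unemployment rate = 201.94 / 3,306.05 = 6.11%.

Unemployment rate ≈ 6.11%.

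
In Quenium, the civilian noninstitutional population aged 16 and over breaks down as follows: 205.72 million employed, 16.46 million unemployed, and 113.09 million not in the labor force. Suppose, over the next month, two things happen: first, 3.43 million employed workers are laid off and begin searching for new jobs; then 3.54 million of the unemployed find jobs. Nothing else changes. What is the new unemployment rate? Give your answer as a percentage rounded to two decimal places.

New unemployment rate ≈ 7.36%.

Initially, labor force = 205.72 + 16.46 = 222.18 million, so u = 16.46/222.18 = 7.41%.
After the first change, employed falls and unemployed rises by 3.43; labor force unchanged → E = 202.29, U = 19.89, labor force = 222.18 million.
After the second change, unemployed falls and employed rises by 3.54; labor force unchanged → E = 205.83, U = 16.35, labor force = 222.18 million.
New unemployment rate = 16.35 / 222.18 = 7.36%.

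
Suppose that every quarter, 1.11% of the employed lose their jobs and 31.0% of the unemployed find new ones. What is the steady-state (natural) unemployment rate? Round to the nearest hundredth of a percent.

Steady-state unemployment rate ≈ 3.46%.

At steady state the flows balance: s·E = f·U, so U/(E+U) = s/(s+f).
u* = 1.11 / (1.11 + 31.0) = 1.11 / 32.11 = 3.46%.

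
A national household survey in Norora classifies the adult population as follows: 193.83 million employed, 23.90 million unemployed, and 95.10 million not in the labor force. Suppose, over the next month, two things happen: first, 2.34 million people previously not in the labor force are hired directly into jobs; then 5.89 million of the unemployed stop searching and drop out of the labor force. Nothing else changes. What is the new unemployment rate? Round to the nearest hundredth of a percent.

Initially, labor force = 193.83 + 23.90 = 217.73 million, so u = 23.90/217.73 = 10.98%.
After the first change, employed and labor force both rise by 2.34; unemployed unchanged → E = 196.17, U = 23.90, labor force = 220.07 million.
After the second change, unemployed and labor force both fall by 5.89 → E = 196.17, U = 18.01, labor force = 214.18 million.
New unemployment rate = 18.01 / 214.18 = 8.41%.

New unemployment rate ≈ 8.41%.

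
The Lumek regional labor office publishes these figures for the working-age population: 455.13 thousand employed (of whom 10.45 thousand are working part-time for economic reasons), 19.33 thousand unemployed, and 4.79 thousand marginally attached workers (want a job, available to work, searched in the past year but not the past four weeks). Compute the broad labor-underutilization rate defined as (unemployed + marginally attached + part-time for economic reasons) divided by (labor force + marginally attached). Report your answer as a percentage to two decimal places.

Broad underutilization rate ≈ 7.21%.

Labor force = 455.13 + 19.33 = 474.46 thousand.
Numerator = 19.33 + 4.79 + 10.45 = 34.57 thousand.
Denominator = 474.46 + 4.79 = 479.25 thousand.
Broad rate = 34.57 / 479.25 = 7.21%.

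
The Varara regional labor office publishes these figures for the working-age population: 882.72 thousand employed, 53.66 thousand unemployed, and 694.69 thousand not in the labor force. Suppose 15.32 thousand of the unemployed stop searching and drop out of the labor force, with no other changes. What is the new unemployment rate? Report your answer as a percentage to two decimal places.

New unemployment rate ≈ 4.16%.

Initially, labor force = 882.72 + 53.66 = 936.38 thousand, so u = 53.66/936.38 = 5.73%.
After the change, unemployed and labor force both fall by 15.32 → E = 882.72, U = 38.34, labor force = 921.06 thousand.
New unemployment rate = 38.34 / 921.06 = 4.16%.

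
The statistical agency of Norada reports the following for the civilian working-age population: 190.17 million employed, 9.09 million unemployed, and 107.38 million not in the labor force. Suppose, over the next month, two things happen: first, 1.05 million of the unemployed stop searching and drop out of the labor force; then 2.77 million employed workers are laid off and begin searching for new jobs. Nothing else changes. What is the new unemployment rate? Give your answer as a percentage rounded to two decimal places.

New unemployment rate ≈ 5.45%.

Initially, labor force = 190.17 + 9.09 = 199.26 million, so u = 9.09/199.26 = 4.56%.
After the first change, unemployed and labor force both fall by 1.05 → E = 190.17, U = 8.04, labor force = 198.21 million.
After the second change, employed falls and unemployed rises by 2.77; labor force unchanged → E = 187.40, U = 10.81, labor force = 198.21 million.
New unemployment rate = 10.81 / 198.21 = 5.45%.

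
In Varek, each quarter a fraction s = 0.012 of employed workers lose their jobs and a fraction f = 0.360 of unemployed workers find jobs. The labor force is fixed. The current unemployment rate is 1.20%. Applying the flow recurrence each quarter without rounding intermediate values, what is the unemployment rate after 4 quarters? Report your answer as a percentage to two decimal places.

With a fixed labor force, u_{t+1} = u_t + s·(1−u_t) − f·u_t = u_t·(1−s−f) + s.
Here 1−s−f = 0.628 and s = 0.012.
u_1 = 0.012000 × 0.628 + 0.012 = 0.019536.
u_2 = 0.019536 × 0.628 + 0.012 = 0.024269.
u_3 = 0.024269 × 0.628 + 0.012 = 0.027241.
u_4 = 0.027241 × 0.628 + 0.012 = 0.029107.

Unemployment rate after four quarters ≈ 2.91%.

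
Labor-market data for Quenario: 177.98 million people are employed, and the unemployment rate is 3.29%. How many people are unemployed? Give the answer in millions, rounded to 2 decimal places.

About 6.05 million are unemployed.

Let U be the number unemployed. The labor force is E + U, and U/(E+U) = 0.0329.
So U = 0.0329 × 177.98 / (1 − 0.0329) = 5.8555 / 0.9671 ≈ 6.05 million.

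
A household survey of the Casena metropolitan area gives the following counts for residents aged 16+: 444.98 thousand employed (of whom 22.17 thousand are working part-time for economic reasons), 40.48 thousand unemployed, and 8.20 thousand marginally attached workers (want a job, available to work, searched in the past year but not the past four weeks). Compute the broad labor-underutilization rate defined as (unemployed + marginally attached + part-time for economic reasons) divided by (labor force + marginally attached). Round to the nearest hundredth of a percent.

Labor force = 444.98 + 40.48 = 485.46 thousand.
Numerator = 40.48 + 8.20 + 22.17 = 70.85 thousand.
Denominator = 485.46 + 8.20 = 493.66 thousand.
Broad rate = 70.85 / 493.66 = 14.35%.

Broad underutilization rate ≈ 14.35%.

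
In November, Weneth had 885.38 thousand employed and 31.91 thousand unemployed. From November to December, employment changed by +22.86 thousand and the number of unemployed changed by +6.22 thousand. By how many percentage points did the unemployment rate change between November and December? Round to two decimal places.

The unemployment rate changed by +0.55 percentage points.

November: labor force = 885.38 + 31.91 = 917.29; u = 31.91/917.29 = 3.48%.
December: labor force = 908.24 + 38.13 = 946.37; u = 38.13/946.37 = 4.03%.
Change = 4.03% − 3.48% = +0.55 pp.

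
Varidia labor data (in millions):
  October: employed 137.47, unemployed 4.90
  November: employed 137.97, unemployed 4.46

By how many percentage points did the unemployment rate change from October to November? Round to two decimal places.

The unemployment rate changed by −0.31 percentage points.

October: labor force = 137.47 + 4.90 = 142.37; u = 4.90/142.37 = 3.44%.
November: labor force = 137.97 + 4.46 = 142.43; u = 4.46/142.43 = 3.13%.
Change = 3.13% − 3.44% = −0.31 pp.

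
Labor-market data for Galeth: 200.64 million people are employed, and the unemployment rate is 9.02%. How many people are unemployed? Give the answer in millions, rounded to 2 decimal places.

About 19.89 million are unemployed.

Let U be the number unemployed. The labor force is E + U, and U/(E+U) = 0.0902.
So U = 0.0902 × 200.64 / (1 − 0.0902) = 18.0977 / 0.9098 ≈ 19.89 million.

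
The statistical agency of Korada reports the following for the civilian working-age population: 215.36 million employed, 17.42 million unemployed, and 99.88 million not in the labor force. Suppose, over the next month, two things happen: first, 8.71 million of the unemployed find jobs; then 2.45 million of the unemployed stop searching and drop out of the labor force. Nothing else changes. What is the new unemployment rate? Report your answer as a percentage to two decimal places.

Initially, labor force = 215.36 + 17.42 = 232.78 million, so u = 17.42/232.78 = 7.48%.
After the first change, unemployed falls and employed rises by 8.71; labor force unchanged → E = 224.07, U = 8.71, labor force = 232.78 million.
After the second change, unemployed and labor force both fall by 2.45 → E = 224.07, U = 6.26, labor force = 230.33 million.
New unemployment rate = 6.26 / 230.33 = 2.72%.

New unemployment rate ≈ 2.72%.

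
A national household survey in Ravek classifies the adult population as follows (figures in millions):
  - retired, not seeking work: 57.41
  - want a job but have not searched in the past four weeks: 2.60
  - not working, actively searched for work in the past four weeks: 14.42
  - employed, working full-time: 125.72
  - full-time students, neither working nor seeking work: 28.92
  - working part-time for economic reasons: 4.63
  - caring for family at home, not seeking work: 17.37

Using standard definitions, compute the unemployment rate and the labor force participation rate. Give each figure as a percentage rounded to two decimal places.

Employed = 125.72 + 4.63 = 130.35 million (anyone who worked, including part-time for economic reasons, counts as employed).
Unemployed = 14.42 million.
Labor force = 130.35 + 14.42 = 144.77 million.
Not in labor force = 57.41 + 2.60 + 28.92 + 17.37 = 106.30 million (those not working and not actively searching are outside the labor force — including those who want a job but have given up searching).
Civilian working-age population = 144.77 + 106.30 = 251.07 million.
Unemployment rate = 14.42 / 144.77 = 9.96%.
Labor force participation rate = 144.77 / 251.07 = 57.66%.

Unemployment rate ≈ 9.96%; labor force participation rate ≈ 57.66%.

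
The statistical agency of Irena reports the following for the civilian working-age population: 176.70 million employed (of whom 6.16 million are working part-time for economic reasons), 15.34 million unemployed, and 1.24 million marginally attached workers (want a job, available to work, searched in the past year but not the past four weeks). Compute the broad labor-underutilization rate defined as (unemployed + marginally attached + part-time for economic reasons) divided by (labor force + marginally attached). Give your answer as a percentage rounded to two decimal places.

Labor force = 176.70 + 15.34 = 192.04 million.
Numerator = 15.34 + 1.24 + 6.16 = 22.74 million.
Denominator = 192.04 + 1.24 = 193.28 million.
Broad rate = 22.74 / 193.28 = 11.77%.

Broad underutilization rate ≈ 11.77%.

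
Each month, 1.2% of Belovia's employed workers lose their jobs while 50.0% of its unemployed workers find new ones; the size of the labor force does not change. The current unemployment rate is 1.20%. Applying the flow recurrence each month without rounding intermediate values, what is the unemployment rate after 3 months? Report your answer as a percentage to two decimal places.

Unemployment rate after three months ≈ 2.21%.

With a fixed labor force, u_{t+1} = u_t + s·(1−u_t) − f·u_t = u_t·(1−s−f) + s.
Here 1−s−f = 0.488 and s = 0.012.
u_1 = 0.012000 × 0.488 + 0.012 = 0.017856.
u_2 = 0.017856 × 0.488 + 0.012 = 0.020714.
u_3 = 0.020714 × 0.488 + 0.012 = 0.022108.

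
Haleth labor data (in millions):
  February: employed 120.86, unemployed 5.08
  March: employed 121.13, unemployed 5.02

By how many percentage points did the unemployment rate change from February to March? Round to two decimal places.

The unemployment rate changed by −0.05 percentage points.

February: labor force = 120.86 + 5.08 = 125.94; u = 5.08/125.94 = 4.03%.
March: labor force = 121.13 + 5.02 = 126.15; u = 5.02/126.15 = 3.98%.
Change = 3.98% − 4.03% = −0.05 pp.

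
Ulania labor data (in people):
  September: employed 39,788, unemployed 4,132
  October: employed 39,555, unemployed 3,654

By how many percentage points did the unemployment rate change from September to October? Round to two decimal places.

The unemployment rate changed by −0.95 percentage points.

September: labor force = 39,788 + 4,132 = 43,920; u = 4,132/43,920 = 9.41%.
October: labor force = 39,555 + 3,654 = 43,209; u = 3,654/43,209 = 8.46%.
Change = 8.46% − 9.41% = −0.95 pp.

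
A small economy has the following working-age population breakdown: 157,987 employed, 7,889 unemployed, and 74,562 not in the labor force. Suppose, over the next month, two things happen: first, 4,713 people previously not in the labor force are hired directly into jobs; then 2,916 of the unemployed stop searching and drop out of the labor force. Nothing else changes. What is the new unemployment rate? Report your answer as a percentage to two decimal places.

New unemployment rate ≈ 2.97%.

Initially, labor force = 157,987 + 7,889 = 165,876, so u = 7,889/165,876 = 4.76%.
After the first change, employed and labor force both rise by 4,713; unemployed unchanged → E = 162,700, U = 7,889, labor force = 170,589.
After the second change, unemployed and labor force both fall by 2,916 → E = 162,700, U = 4,973, labor force = 167,673.
New unemployment rate = 4,973 / 167,673 = 2.97%.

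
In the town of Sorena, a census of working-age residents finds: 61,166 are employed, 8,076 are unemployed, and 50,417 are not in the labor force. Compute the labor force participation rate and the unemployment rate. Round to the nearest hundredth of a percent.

Labor force = employed + unemployed = 61,166 + 8,076 = 69,242.
Working-age population = 69,242 + 50,417 = 119,659.
Unemployment rate = 8,076 / 69,242 = 11.66%.
Labor force participation rate = 69,242 / 119,659 = 57.87%.

Labor force participation rate ≈ 57.87%; unemployment rate ≈ 11.66%.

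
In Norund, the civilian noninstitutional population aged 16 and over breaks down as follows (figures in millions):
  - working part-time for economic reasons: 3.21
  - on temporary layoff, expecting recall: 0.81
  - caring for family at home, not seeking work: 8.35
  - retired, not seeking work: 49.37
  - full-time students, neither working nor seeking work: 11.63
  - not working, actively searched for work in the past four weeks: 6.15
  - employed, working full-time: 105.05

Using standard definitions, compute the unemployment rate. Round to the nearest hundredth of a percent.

Employed = 3.21 + 105.05 = 108.26 million (anyone who worked, including part-time for economic reasons, counts as employed).
Unemployed = 0.81 + 6.15 = 6.96 million (jobless and actively searching, or on temporary layoff).
Labor force = 108.26 + 6.96 = 115.22 million.
Unemployment rate = 6.96 / 115.22 = 6.04%.

Unemployment rate ≈ 6.04%.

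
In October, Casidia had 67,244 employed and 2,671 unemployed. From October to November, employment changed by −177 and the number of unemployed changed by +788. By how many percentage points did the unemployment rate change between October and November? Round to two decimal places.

October: labor force = 67,244 + 2,671 = 69,915; u = 2,671/69,915 = 3.82%.
November: labor force = 67,067 + 3,459 = 70,526; u = 3,459/70,526 = 4.90%.
Change = 4.90% − 3.82% = +1.08 pp.

The unemployment rate changed by +1.08 percentage points.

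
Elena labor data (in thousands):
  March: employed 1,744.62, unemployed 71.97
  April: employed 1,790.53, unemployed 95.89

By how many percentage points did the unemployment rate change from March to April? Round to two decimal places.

The unemployment rate changed by +1.12 percentage points.

March: labor force = 1,744.62 + 71.97 = 1,816.59; u = 71.97/1,816.59 = 3.96%.
April: labor force = 1,790.53 + 95.89 = 1,886.42; u = 95.89/1,886.42 = 5.08%.
Change = 5.08% − 3.96% = +1.12 pp.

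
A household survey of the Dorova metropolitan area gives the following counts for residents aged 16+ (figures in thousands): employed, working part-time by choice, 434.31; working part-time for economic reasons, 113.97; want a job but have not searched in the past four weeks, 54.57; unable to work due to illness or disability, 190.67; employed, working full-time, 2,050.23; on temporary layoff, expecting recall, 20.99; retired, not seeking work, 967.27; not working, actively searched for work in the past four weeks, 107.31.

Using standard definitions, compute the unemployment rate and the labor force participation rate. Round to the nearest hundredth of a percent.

Unemployment rate ≈ 4.71%; labor force participation rate ≈ 69.22%.

Employed = 434.31 + 113.97 + 2,050.23 = 2,598.51 thousand (anyone who worked, including part-time for economic reasons, counts as employed).
Unemployed = 20.99 + 107.31 = 128.30 thousand (jobless and actively searching, or on temporary layoff).
Labor force = 2,598.51 + 128.30 = 2,726.81 thousand.
Not in labor force = 54.57 + 190.67 + 967.27 = 1,212.51 thousand (those not working and not actively searching are outside the labor force — including those who want a job but have given up searching).
Civilian working-age population = 2,726.81 + 1,212.51 = 3,939.32 thousand.
Unemployment rate = 128.30 / 2,726.81 = 4.71%.
Labor force participation rate = 2,726.81 / 3,939.32 = 69.22%.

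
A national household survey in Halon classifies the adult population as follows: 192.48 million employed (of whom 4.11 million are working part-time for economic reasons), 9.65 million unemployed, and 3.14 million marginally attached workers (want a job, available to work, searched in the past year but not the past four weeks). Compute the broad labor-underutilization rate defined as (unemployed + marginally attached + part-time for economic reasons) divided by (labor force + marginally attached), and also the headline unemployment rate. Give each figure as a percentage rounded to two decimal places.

Labor force = 192.48 + 9.65 = 202.13 million.
Numerator = 9.65 + 3.14 + 4.11 = 16.90 million.
Denominator = 202.13 + 3.14 = 205.27 million.
Broad rate = 16.90 / 205.27 = 8.23%.
Headline unemployment rate = 9.65 / 202.13 = 4.77%.

Broad underutilization rate ≈ 8.23%; headline unemployment rate ≈ 4.77%.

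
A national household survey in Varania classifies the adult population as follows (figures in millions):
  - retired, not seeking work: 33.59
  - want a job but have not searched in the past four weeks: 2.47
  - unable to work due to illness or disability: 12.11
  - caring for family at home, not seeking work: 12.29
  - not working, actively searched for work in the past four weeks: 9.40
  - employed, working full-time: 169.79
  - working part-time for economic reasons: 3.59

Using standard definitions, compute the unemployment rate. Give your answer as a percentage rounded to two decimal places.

Employed = 169.79 + 3.59 = 173.38 million (anyone who worked, including part-time for economic reasons, counts as employed).
Unemployed = 9.40 million.
Labor force = 173.38 + 9.40 = 182.78 million.
Unemployment rate = 9.40 / 182.78 = 5.14%.

Unemployment rate ≈ 5.14%.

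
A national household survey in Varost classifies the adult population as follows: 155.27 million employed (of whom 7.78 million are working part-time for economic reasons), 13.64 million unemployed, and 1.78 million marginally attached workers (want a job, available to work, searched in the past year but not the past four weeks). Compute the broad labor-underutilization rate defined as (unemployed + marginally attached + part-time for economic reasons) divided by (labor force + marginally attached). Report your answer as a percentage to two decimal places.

Labor force = 155.27 + 13.64 = 168.91 million.
Numerator = 13.64 + 1.78 + 7.78 = 23.20 million.
Denominator = 168.91 + 1.78 = 170.69 million.
Broad rate = 23.20 / 170.69 = 13.59%.

Broad underutilization rate ≈ 13.59%.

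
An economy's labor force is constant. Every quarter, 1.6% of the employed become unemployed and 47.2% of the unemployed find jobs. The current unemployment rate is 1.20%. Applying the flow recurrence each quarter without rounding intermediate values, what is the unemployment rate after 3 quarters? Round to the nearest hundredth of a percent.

Unemployment rate after three quarters ≈ 3.00%.

With a fixed labor force, u_{t+1} = u_t + s·(1−u_t) − f·u_t = u_t·(1−s−f) + s.
Here 1−s−f = 0.512 and s = 0.016.
u_1 = 0.012000 × 0.512 + 0.016 = 0.022144.
u_2 = 0.022144 × 0.512 + 0.016 = 0.027338.
u_3 = 0.027338 × 0.512 + 0.016 = 0.029997.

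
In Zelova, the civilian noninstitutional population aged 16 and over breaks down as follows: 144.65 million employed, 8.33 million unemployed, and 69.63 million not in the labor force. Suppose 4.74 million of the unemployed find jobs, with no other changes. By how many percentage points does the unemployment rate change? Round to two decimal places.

The unemployment rate changes by −3.10 percentage points.

Initially, labor force = 144.65 + 8.33 = 152.98 million, so u = 8.33/152.98 = 5.45%.
After the change, unemployed falls and employed rises by 4.74; labor force unchanged → E = 149.39, U = 3.59, labor force = 152.98 million.
New unemployment rate = 3.59 / 152.98 = 2.35%.
Change = 2.35% − 5.45% = −3.10 percentage points.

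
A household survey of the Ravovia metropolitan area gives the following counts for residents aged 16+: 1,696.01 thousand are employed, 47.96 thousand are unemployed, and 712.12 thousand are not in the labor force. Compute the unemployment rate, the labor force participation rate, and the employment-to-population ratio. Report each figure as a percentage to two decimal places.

Labor force = employed + unemployed = 1,696.01 + 47.96 = 1,743.97 thousand.
Working-age population = 1,743.97 + 712.12 = 2,456.09 thousand.
Unemployment rate = 47.96 / 1,743.97 = 2.75%.
Labor force participation rate = 1,743.97 / 2,456.09 = 71.01%.
Employment-population ratio = 1,696.01 / 2,456.09 = 69.05%.

Unemployment rate ≈ 2.75%; labor force participation rate ≈ 71.01%; employment-population ratio ≈ 69.05%.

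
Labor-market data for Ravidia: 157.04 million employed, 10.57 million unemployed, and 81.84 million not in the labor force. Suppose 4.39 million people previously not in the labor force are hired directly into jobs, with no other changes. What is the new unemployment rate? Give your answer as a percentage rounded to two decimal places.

New unemployment rate ≈ 6.15%.

Initially, labor force = 157.04 + 10.57 = 167.61 million, so u = 10.57/167.61 = 6.31%.
After the change, employed and labor force both rise by 4.39; unemployed unchanged → E = 161.43, U = 10.57, labor force = 172.00 million.
New unemployment rate = 10.57 / 172.00 = 6.15%.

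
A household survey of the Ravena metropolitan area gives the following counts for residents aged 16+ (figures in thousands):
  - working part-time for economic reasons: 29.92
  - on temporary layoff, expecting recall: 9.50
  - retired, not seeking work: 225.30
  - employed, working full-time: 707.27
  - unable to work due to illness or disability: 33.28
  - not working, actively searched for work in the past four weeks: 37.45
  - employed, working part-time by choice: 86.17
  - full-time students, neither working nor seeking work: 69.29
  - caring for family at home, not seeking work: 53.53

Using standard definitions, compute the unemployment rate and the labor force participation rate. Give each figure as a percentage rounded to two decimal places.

Unemployment rate ≈ 5.39%; labor force participation rate ≈ 69.53%.

Employed = 29.92 + 707.27 + 86.17 = 823.36 thousand (anyone who worked, including part-time for economic reasons, counts as employed).
Unemployed = 9.50 + 37.45 = 46.95 thousand (jobless and actively searching, or on temporary layoff).
Labor force = 823.36 + 46.95 = 870.31 thousand.
Not in labor force = 225.30 + 33.28 + 69.29 + 53.53 = 381.40 thousand (those not working and not actively searching are outside the labor force).
Civilian working-age population = 870.31 + 381.40 = 1,251.71 thousand.
Unemployment rate = 46.95 / 870.31 = 5.39%.
Labor force participation rate = 870.31 / 1,251.71 = 69.53%.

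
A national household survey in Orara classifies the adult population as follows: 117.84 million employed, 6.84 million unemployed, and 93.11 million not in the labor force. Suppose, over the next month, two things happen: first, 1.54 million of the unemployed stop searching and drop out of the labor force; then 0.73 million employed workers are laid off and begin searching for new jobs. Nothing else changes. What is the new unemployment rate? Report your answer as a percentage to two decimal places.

Initially, labor force = 117.84 + 6.84 = 124.68 million, so u = 6.84/124.68 = 5.49%.
After the first change, unemployed and labor force both fall by 1.54 → E = 117.84, U = 5.30, labor force = 123.14 million.
After the second change, employed falls and unemployed rises by 0.73; labor force unchanged → E = 117.11, U = 6.03, labor force = 123.14 million.
New unemployment rate = 6.03 / 123.14 = 4.90%.

New unemployment rate ≈ 4.90%.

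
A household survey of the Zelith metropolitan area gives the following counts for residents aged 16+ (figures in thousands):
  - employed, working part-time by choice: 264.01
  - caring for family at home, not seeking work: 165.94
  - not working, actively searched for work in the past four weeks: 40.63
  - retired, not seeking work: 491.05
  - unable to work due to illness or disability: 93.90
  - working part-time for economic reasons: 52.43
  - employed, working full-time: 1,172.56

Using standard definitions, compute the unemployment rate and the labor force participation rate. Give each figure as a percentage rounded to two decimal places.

Employed = 264.01 + 52.43 + 1,172.56 = 1,489.00 thousand (anyone who worked, including part-time for economic reasons, counts as employed).
Unemployed = 40.63 thousand.
Labor force = 1,489.00 + 40.63 = 1,529.63 thousand.
Not in labor force = 165.94 + 491.05 + 93.90 = 750.89 thousand (those not working and not actively searching are outside the labor force).
Civilian working-age population = 1,529.63 + 750.89 = 2,280.52 thousand.
Unemployment rate = 40.63 / 1,529.63 = 2.66%.
Labor force participation rate = 1,529.63 / 2,280.52 = 67.07%.

Unemployment rate ≈ 2.66%; labor force participation rate ≈ 67.07%.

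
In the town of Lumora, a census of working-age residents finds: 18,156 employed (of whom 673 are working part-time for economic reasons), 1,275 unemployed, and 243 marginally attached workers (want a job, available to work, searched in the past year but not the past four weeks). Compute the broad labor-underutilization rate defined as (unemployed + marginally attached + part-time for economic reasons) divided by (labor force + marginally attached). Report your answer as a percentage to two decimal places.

Broad underutilization rate ≈ 11.14%.

Labor force = 18,156 + 1,275 = 19,431.
Numerator = 1,275 + 243 + 673 = 2,191.
Denominator = 19,431 + 243 = 19,674.
Broad rate = 2,191 / 19,674 = 11.14%.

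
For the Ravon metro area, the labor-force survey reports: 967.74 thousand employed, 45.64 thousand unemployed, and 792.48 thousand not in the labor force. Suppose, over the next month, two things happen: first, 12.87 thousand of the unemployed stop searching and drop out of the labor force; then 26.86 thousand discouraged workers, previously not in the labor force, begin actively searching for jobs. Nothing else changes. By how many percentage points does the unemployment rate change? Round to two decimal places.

Initially, labor force = 967.74 + 45.64 = 1,013.38 thousand, so u = 45.64/1,013.38 = 4.50%.
After the first change, unemployed and labor force both fall by 12.87 → E = 967.74, U = 32.77, labor force = 1,000.51 thousand.
After the second change, unemployed and labor force both rise by 26.86 → E = 967.74, U = 59.63, labor force = 1,027.37 thousand.
New unemployment rate = 59.63 / 1,027.37 = 5.80%.
Change = 5.80% − 4.50% = +1.30 percentage points.

The unemployment rate changes by +1.30 percentage points.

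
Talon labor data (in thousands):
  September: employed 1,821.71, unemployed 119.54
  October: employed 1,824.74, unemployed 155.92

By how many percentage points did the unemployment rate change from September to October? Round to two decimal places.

The unemployment rate changed by +1.71 percentage points.

September: labor force = 1,821.71 + 119.54 = 1,941.25; u = 119.54/1,941.25 = 6.16%.
October: labor force = 1,824.74 + 155.92 = 1,980.66; u = 155.92/1,980.66 = 7.87%.
Change = 7.87% − 6.16% = +1.71 pp.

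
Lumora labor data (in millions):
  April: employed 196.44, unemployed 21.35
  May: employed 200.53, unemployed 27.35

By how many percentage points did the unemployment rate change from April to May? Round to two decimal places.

April: labor force = 196.44 + 21.35 = 217.79; u = 21.35/217.79 = 9.80%.
May: labor force = 200.53 + 27.35 = 227.88; u = 27.35/227.88 = 12.00%.
Change = 12.00% − 9.80% = +2.20 pp.

The unemployment rate changed by +2.20 percentage points.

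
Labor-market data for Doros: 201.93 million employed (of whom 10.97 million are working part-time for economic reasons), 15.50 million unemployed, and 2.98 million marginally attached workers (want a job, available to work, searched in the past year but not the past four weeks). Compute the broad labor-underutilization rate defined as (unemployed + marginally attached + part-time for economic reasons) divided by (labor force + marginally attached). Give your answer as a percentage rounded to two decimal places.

Broad underutilization rate ≈ 13.36%.

Labor force = 201.93 + 15.50 = 217.43 million.
Numerator = 15.50 + 2.98 + 10.97 = 29.45 million.
Denominator = 217.43 + 2.98 = 220.41 million.
Broad rate = 29.45 / 220.41 = 13.36%.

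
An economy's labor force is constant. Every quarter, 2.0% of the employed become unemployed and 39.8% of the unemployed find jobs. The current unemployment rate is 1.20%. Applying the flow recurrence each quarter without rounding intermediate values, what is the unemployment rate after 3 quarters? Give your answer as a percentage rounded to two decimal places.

Unemployment rate after three quarters ≈ 4.08%.

With a fixed labor force, u_{t+1} = u_t + s·(1−u_t) − f·u_t = u_t·(1−s−f) + s.
Here 1−s−f = 0.582 and s = 0.020.
u_1 = 0.012000 × 0.582 + 0.020 = 0.026984.
u_2 = 0.026984 × 0.582 + 0.020 = 0.035705.
u_3 = 0.035705 × 0.582 + 0.020 = 0.040780.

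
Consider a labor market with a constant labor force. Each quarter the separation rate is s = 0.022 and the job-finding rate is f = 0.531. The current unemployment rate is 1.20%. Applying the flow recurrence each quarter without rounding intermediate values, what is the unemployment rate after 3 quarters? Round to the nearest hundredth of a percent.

Unemployment rate after three quarters ≈ 3.73%.

With a fixed labor force, u_{t+1} = u_t + s·(1−u_t) − f·u_t = u_t·(1−s−f) + s.
Here 1−s−f = 0.447 and s = 0.022.
u_1 = 0.012000 × 0.447 + 0.022 = 0.027364.
u_2 = 0.027364 × 0.447 + 0.022 = 0.034232.
u_3 = 0.034232 × 0.447 + 0.022 = 0.037302.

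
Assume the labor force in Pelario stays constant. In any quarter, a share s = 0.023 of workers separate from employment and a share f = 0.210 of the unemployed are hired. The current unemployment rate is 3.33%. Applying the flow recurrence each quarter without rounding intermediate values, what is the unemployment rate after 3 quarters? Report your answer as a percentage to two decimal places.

With a fixed labor force, u_{t+1} = u_t + s·(1−u_t) − f·u_t = u_t·(1−s−f) + s.
Here 1−s−f = 0.767 and s = 0.023.
u_1 = 0.033300 × 0.767 + 0.023 = 0.048541.
u_2 = 0.048541 × 0.767 + 0.023 = 0.060231.
u_3 = 0.060231 × 0.767 + 0.023 = 0.069197.

Unemployment rate after three quarters ≈ 6.92%.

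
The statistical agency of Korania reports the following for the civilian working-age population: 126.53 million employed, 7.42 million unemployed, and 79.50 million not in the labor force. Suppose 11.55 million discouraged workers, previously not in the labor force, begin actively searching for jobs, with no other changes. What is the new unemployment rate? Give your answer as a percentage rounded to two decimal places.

Initially, labor force = 126.53 + 7.42 = 133.95 million, so u = 7.42/133.95 = 5.54%.
After the change, unemployed and labor force both rise by 11.55 → E = 126.53, U = 18.97, labor force = 145.50 million.
New unemployment rate = 18.97 / 145.50 = 13.04%.

New unemployment rate ≈ 13.04%.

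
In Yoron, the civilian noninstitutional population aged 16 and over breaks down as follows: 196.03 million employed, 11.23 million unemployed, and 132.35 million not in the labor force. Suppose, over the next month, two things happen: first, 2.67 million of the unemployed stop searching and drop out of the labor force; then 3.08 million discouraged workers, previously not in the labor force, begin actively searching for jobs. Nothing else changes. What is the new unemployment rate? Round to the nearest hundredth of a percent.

New unemployment rate ≈ 5.61%.

Initially, labor force = 196.03 + 11.23 = 207.26 million, so u = 11.23/207.26 = 5.42%.
After the first change, unemployed and labor force both fall by 2.67 → E = 196.03, U = 8.56, labor force = 204.59 million.
After the second change, unemployed and labor force both rise by 3.08 → E = 196.03, U = 11.64, labor force = 207.67 million.
New unemployment rate = 11.64 / 207.67 = 5.61%.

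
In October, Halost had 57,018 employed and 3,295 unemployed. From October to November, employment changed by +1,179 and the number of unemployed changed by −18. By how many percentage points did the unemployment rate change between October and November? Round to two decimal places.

October: labor force = 57,018 + 3,295 = 60,313; u = 3,295/60,313 = 5.46%.
November: labor force = 58,197 + 3,277 = 61,474; u = 3,277/61,474 = 5.33%.
Change = 5.33% − 5.46% = −0.13 pp.

The unemployment rate changed by −0.13 percentage points.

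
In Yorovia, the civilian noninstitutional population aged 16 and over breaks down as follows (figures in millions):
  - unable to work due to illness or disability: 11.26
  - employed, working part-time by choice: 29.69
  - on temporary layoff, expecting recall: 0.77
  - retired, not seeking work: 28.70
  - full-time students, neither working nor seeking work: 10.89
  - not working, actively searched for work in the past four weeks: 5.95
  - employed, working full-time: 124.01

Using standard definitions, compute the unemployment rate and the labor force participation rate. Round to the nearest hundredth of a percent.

Employed = 29.69 + 124.01 = 153.70 million.
Unemployed = 0.77 + 5.95 = 6.72 million (jobless and actively searching, or on temporary layoff).
Labor force = 153.70 + 6.72 = 160.42 million.
Not in labor force = 11.26 + 28.70 + 10.89 = 50.85 million (those not working and not actively searching are outside the labor force).
Civilian working-age population = 160.42 + 50.85 = 211.27 million.
Unemployment rate = 6.72 / 160.42 = 4.19%.
Labor force participation rate = 160.42 / 211.27 = 75.93%.

Unemployment rate ≈ 4.19%; labor force participation rate ≈ 75.93%.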